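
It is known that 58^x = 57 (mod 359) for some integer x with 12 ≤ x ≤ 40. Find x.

27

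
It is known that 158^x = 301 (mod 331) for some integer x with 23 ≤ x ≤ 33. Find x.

23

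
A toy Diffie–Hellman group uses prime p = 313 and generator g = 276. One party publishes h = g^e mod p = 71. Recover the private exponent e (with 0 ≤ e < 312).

282

Baby-step giant-step with m = ceil(sqrt(312)) = 18.
Baby table (276^j mod 313 for j=0..17):
  0:1  1:276  2:117  3:53  4:230  5:254  6:305  7:296
  8:3  9:202  10:38  11:159  12:64  13:136  14:289  15:262
  16:9  17:293
Giant step factor: 276^(-18) ≡ 162 (mod 313).
Scan 71·162^i mod 313 for i = 0, 1, …:
  i=0: 71   i=1: 234   i=2: 35   i=3: 36
  i=4: 198   i=5: 150   i=6: 199   i=7: 312
  i=8: 151   i=9: 48     …   i=14: 97
  i=15: 64
Match at i=15, j=12: e = 15·18 + 12 = 282.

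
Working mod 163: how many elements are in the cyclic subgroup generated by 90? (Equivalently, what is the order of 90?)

The order of 90 must divide p − 1 = 162 = 2 · 3^4.
Divisors: 1, 2, 3, 6, 9, 18, 27, 54, 81, 162.
Check each in increasing order: 90^1 ≡ 90;  90^2 ≡ 113;  90^3 ≡ 64;  90^6 ≡ 21;  90^9 ≡ 40;  90^18 ≡ 133;  90^27 ≡ 104;  90^54 ≡ 58;  90^81 ≡ 1.
Smallest exponent giving 1 is 81.

81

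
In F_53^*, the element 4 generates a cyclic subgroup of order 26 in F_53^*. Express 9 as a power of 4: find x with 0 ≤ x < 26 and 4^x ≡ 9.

17

Successive powers of 4 modulo 53:
  4^0=1  4^1=4  4^2=16  4^3=11  4^4=44  4^5=17
  4^6=15  4^7=7  4^8=28  4^9=6  4^10=24  4^11=43
  4^12=13  4^13=52  4^14=49  4^15=37  4^16=42  4^17=9
So 4^17 ≡ 9 (mod 53), giving x = 17.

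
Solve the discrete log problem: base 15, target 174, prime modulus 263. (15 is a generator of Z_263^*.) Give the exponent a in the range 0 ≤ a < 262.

45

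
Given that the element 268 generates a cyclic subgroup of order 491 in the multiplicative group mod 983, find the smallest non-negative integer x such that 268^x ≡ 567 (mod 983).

35

Baby-step giant-step with m = ceil(sqrt(491)) = 23.
Baby table (268^j mod 983 for j=0..22):
  0:1  1:268  2:65  3:709  4:293  5:867  6:368  7:324
  8:328  9:417  10:677  11:564  12:753  13:289  14:778  15:108
  16:437  17:139  18:881  19:188  20:251  21:424  22:587
Giant step factor: 268^(-23) ≡ 355 (mod 983).
Scan 567·355^i mod 983 for i = 0, 1, …:
  i=0: 567   i=1: 753
Match at i=1, j=12: x = 1·23 + 12 = 35.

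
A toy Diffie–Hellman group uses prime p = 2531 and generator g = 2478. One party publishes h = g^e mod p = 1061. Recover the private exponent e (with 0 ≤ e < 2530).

1368

Baby-step giant-step with m = ceil(sqrt(2530)) = 51.
Baby table (2478^j mod 2531 for j=0..50):
  0:1  1:2478  2:278  3:452  4:1354  5:1637  6:1824  7:2037
  8:872  9:1873  10:1971  11:1839  12:1242  13:2511  14:1060  15:2033
  16:1084  17:761  18:163  19:1485  20:2287  21:277  22:505  23:1076
  24:1185  25:470  26:400  27:1579  28:2367  29:1099  30:2497  31:1802
  32:672  33:2349  34:2053  35:24  36:1259  37:1610  38:724  39:2124
  40:1323  41:749  42:799  43:680  44:1925  45:1746  46:1109  47:1967
  48:2051  49:130  50:703
Giant step factor: 2478^(-51) ≡ 1624 (mod 2531).
Scan 1061·1624^i mod 2531 for i = 0, 1, …:
  i=0: 1061   i=1: 1984   i=2: 53   i=3: 18
  i=4: 1391   i=5: 1332   i=6: 1694   i=7: 2390
  i=8: 1337   i=9: 2221     …   i=25: 2212
  i=26: 799
Match at i=26, j=42: e = 26·51 + 42 = 1368.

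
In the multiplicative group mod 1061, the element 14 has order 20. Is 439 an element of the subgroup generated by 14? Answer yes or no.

yes

⟨14⟩ has order 20; its elements mod 1061 are {1, 14, 29, 103, 196, 220, 379, 381, 406, 439, 622, 655, 680, 682, 841, 865, 958, 1032, 1047, 1060}.
439 is in this set.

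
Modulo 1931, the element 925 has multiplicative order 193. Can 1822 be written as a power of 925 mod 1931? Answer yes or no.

1822 ∈ ⟨925⟩ iff 1822^193 ≡ 1 (mod 1931), since |⟨925⟩| = 193.
1822^193 mod 1931 = 114.
Since 114 ≠ 1, 1822 does not lie in the subgroup.

no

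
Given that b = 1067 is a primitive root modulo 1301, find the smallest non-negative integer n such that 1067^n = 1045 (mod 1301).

1266

Baby-step giant-step with m = ceil(sqrt(1300)) = 37.
Baby table (1067^j mod 1301 for j=0..36):
  0:1  1:1067  2:114  3:645  4:1287  5:674  6:1006  7:77
  8:196  9:972  10:227  11:223  12:1159  13:703  14:725  15:781
  16:687  17:566  18:258  19:775  20:790  21:1183  22:291  23:859
  24:649  25:351  26:1130  27:984  28:21  29:290  30:1093  31:535
  32:1007  33:1144  34:310  35:316  36:213
Giant step factor: 1067^(-37) ≡ 1111 (mod 1301).
Scan 1045·1111^i mod 1301 for i = 0, 1, …:
  i=0: 1045   i=1: 503   i=2: 704   i=3: 243
  i=4: 666   i=5: 958   i=6: 120   i=7: 618
  i=8: 971   i=9: 252     …   i=33: 177
  i=34: 196
Match at i=34, j=8: n = 34·37 + 8 = 1266.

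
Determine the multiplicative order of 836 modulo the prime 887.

443

The order of 836 must divide p − 1 = 886 = 2 · 443.
Divisors: 1, 2, 443, 886.
Check each in increasing order: 836^1 ≡ 836;  836^2 ≡ 827;  836^443 ≡ 1.
Smallest exponent giving 1 is 443.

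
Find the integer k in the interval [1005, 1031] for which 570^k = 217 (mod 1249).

1015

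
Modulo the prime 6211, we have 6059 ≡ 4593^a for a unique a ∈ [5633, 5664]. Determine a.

Compute 4593^5633 mod 6211 = 2717, then multiply by 4593 repeatedly:
  4593^5633=2717  4593^5634=1282  4593^5635=198  4593^5636=2608  4593^5637=3736
  4593^5638=4666  4593^5639=2988  4593^5640=3785  4593^5641=6127  4593^5642=5481
  4593^5643=1050  4593^5644=2914  4593^5645=5508  4593^5646=841  4593^5647=5682
  4593^5648=5015  4593^5649=3507  4593^5650=2528  4593^5651=2745  4593^5652=5666
  4593^5653=6059
Found 6059 at exponent 5653.

5653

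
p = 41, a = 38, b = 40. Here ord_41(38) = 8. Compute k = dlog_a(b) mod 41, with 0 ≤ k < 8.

4

Successive powers of 38 modulo 41:
  38^0=1  38^1=38  38^2=9  38^3=14  38^4=40
So 38^4 ≡ 40 (mod 41), giving k = 4.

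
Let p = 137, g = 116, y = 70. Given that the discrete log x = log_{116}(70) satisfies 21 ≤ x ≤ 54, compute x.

33

Compute 116^21 mod 137 = 47, then multiply by 116 repeatedly:
  116^21=47  116^22=109  116^23=40  116^24=119  116^25=104
  116^26=8  116^27=106  116^28=103  116^29=29  116^30=76
  116^31=48  116^32=88  116^33=70
Found 70 at exponent 33.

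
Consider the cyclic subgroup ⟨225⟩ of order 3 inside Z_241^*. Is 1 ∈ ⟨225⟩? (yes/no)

yes

⟨225⟩ has order 3; its elements mod 241 are {1, 15, 225}.
1 is in this set.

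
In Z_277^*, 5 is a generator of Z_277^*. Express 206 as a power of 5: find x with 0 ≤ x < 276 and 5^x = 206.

Baby-step giant-step with m = ceil(sqrt(276)) = 17.
Baby table (5^j mod 277 for j=0..16):
  0:1  1:5  2:25  3:125  4:71  5:78  6:113  7:11
  8:55  9:275  10:267  11:227  12:27  13:135  14:121  15:51
  16:255
Giant step factor: 5^(-17) ≡ 209 (mod 277).
Scan 206·209^i mod 277 for i = 0, 1, …:
  i=0: 206   i=1: 119   i=2: 218   i=3: 134
  i=4: 29   i=5: 244   i=6: 28   i=7: 35
  i=8: 113
Match at i=8, j=6: x = 8·17 + 6 = 142.

142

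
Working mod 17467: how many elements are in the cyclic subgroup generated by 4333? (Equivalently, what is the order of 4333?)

17466

The order of 4333 must divide p − 1 = 17466 = 2 · 3 · 41 · 71.
Divisors: 1, 2, 3, 6, 41, 71, 82, 123, 142, 213, 246, 426, 2911, 5822, 8733, 17466.
Check each in increasing order: 4333^1 ≡ 4333;  4333^2 ≡ 15331;  4333^3 ≡ 2222;  4333^6 ≡ 11590;  4333^41 ≡ 3333;  4333^71 ≡ 3576;  4333^82 ≡ 17344;  4333^123 ≡ 9249;  4333^142 ≡ 1932;  4333^213 ≡ 9367;  4333^246 ≡ 8102;  4333^426 ≡ 3948;  4333^2911 ≡ 6892;  4333^5822 ≡ 6891;  4333^8733 ≡ 17466;  4333^17466 ≡ 1.
Smallest exponent giving 1 is 17466.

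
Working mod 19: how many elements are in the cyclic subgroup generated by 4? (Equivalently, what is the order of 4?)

The order of 4 must divide p − 1 = 18 = 2 · 3^2.
Divisors: 1, 2, 3, 6, 9, 18.
Check each in increasing order: 4^1 ≡ 4;  4^2 ≡ 16;  4^3 ≡ 7;  4^6 ≡ 11;  4^9 ≡ 1.
Smallest exponent giving 1 is 9.

9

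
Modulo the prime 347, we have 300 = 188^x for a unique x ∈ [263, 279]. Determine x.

Compute 188^263 mod 347 = 257, then multiply by 188 repeatedly:
  188^263=257  188^264=83  188^265=336  188^266=14  188^267=203
  188^268=341  188^269=260  188^270=300
Found 300 at exponent 270.

270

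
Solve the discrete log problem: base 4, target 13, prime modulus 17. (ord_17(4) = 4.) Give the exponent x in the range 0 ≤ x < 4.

3

Successive powers of 4 modulo 17:
  4^0=1  4^1=4  4^2=16  4^3=13
So 4^3 ≡ 13 (mod 17), giving x = 3.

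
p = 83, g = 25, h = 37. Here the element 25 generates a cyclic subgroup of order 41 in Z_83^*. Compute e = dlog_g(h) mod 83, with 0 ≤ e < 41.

Baby-step giant-step with m = ceil(sqrt(41)) = 7.
Baby table (25^j mod 83 for j=0..6):
  0:1  1:25  2:44  3:21  4:27  5:11  6:26
Giant step factor: 25^(-7) ≡ 77 (mod 83).
Scan 37·77^i mod 83 for i = 0, 1, …:
  i=0: 37   i=1: 27
Match at i=1, j=4: e = 1·7 + 4 = 11.

11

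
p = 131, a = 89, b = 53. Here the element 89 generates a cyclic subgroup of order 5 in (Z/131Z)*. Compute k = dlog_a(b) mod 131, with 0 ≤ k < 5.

Successive powers of 89 modulo 131:
  89^0=1  89^1=89  89^2=61  89^3=58  89^4=53
So 89^4 ≡ 53 (mod 131), giving k = 4.

4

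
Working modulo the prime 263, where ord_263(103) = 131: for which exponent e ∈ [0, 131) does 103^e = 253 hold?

48

Baby-step giant-step with m = ceil(sqrt(131)) = 12.
Baby table (103^j mod 263 for j=0..11):
  0:1  1:103  2:89  3:225  4:31  5:37  6:129  7:137
  8:172  9:95  10:54  11:39
Giant step factor: 103^(-12) ≡ 179 (mod 263).
Scan 253·179^i mod 263 for i = 0, 1, …:
  i=0: 253   i=1: 51   i=2: 187   i=3: 72
  i=4: 1
Match at i=4, j=0: e = 4·12 + 0 = 48.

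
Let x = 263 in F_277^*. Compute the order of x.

276

The order of 263 must divide p − 1 = 276 = 2^2 · 3 · 23.
Divisors: 1, 2, 3, 4, 6, 12, 23, 46, 69, 92, 138, 276.
Check each in increasing order: 263^1 ≡ 263;  263^2 ≡ 196;  263^3 ≡ 26;  263^4 ≡ 190;  263^6 ≡ 122;  263^12 ≡ 203;  263^23 ≡ 242;  263^46 ≡ 117;  263^69 ≡ 60;  263^92 ≡ 116;  263^138 ≡ 276;  263^276 ≡ 1.
Smallest exponent giving 1 is 276.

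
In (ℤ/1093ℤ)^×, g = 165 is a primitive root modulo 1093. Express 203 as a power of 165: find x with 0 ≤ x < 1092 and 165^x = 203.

Baby-step giant-step with m = ceil(sqrt(1092)) = 34.
Baby table (165^j mod 1093 for j=0..33):
  0:1  1:165  2:993  3:988  4:163  5:663  6:95  7:373
  8:337  9:955  10:183  11:684  12:281  13:459  14:318  15:6
  16:990  17:493  18:463  19:978  20:699  21:570  22:52  23:929
  24:265  25:5  26:825  27:593  28:568  29:815  30:36  31:475
  32:772  33:592
Giant step factor: 165^(-34) ≡ 914 (mod 1093).
Scan 203·914^i mod 1093 for i = 0, 1, …:
  i=0: 203   i=1: 825
Match at i=1, j=26: x = 1·34 + 26 = 60.

60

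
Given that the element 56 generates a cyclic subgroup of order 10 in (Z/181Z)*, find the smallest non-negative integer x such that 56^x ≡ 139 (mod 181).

9

Successive powers of 56 modulo 181:
  56^0=1  56^1=56  56^2=59  56^3=46  56^4=42  56^5=180
  56^6=125  56^7=122  56^8=135  56^9=139
So 56^9 ≡ 139 (mod 181), giving x = 9.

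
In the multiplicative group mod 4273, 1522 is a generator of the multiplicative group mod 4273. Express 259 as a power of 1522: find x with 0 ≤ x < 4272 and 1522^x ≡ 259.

Baby-step giant-step with m = ceil(sqrt(4272)) = 66.
Baby table (1522^j mod 4273 for j=0..65):
  0:1  1:1522  2:518  3:2164  4:3398  5:1426  6:3961  7:3712
  8:758  9:4239  10:3801  11:3753  12:3338  13:4112  14:2792  15:2062
  16:1982  17:4139  18:1156  19:3229  20:588  21:1879  22:1201  23:3351
  24:2533  25:980  26:283  27:3426  28:1312  29:1373  30:209  31:1896
  32:1437  33:3611  34:864  35:3197  36:3160  37:2395  38:321  39:1440
  40:3904  41:2418  42:1143  43:535  44:2400  45:3658  46:4030  47:1905
  48:2316  49:4000  50:3248  51:3868  52:3175  53:3860  54:3818  55:3989
  56:3598  57:2443  58:736  59:666  60:951  61:3148  62:1223  63:2651
  64:1110  65:1585
Giant step factor: 1522^(-66) ≡ 768 (mod 4273).
Scan 259·768^i mod 4273 for i = 0, 1, …:
  i=0: 259   i=1: 2354   i=2: 393   i=3: 2714
  i=4: 3401   i=5: 1165   i=6: 1663   i=7: 3830
  i=8: 1616   i=9: 1918     …   i=46: 2989
  i=47: 951
Match at i=47, j=60: x = 47·66 + 60 = 3162.

3162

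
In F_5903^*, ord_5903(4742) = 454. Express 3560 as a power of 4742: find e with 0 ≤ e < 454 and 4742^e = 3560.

Baby-step giant-step with m = ceil(sqrt(454)) = 22.
Baby table (4742^j mod 5903 for j=0..21):
  0:1  1:4742  2:2037  3:2146  4:5463  5:3182  6:976  7:240
  8:4704  9:4834  10:1479  11:654  12:2193  13:4023  14:4473  15:1487
  16:3172  17:780  18:3482  19:953  20:3331  21:5077
Giant step factor: 4742^(-22) ≡ 4882 (mod 5903).
Scan 3560·4882^i mod 5903 for i = 0, 1, …:
  i=0: 3560   i=1: 1488   i=2: 3726   i=3: 3189
  i=4: 2487   i=5: 4966   i=6: 391   i=7: 2193
Match at i=7, j=12: e = 7·22 + 12 = 166.

166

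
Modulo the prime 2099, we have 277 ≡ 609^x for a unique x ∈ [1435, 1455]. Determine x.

1444

Compute 609^1435 mod 2099 = 1730, then multiply by 609 repeatedly:
  609^1435=1730  609^1436=1971  609^1437=1810  609^1438=315  609^1439=826
  609^1440=1373  609^1441=755  609^1442=114  609^1443=159  609^1444=277
Found 277 at exponent 1444.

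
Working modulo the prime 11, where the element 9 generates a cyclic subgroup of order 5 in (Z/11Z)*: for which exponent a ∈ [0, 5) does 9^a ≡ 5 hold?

Successive powers of 9 modulo 11:
  9^0=1  9^1=9  9^2=4  9^3=3  9^4=5
So 9^4 ≡ 5 (mod 11), giving a = 4.

4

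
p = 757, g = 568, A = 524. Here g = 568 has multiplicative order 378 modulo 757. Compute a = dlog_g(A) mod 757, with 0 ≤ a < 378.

367

Baby-step giant-step with m = ceil(sqrt(378)) = 20.
Baby table (568^j mod 757 for j=0..19):
  0:1  1:568  2:142  3:414  4:482  5:499  6:314  7:457
  8:682  9:549  10:705  11:744  12:186  13:425  14:674  15:547
  16:326  17:460  18:115  19:218
Giant step factor: 568^(-20) ≡ 507 (mod 757).
Scan 524·507^i mod 757 for i = 0, 1, …:
  i=0: 524   i=1: 718   i=2: 666   i=3: 40
  i=4: 598   i=5: 386   i=6: 396   i=7: 167
  i=8: 642   i=9: 741     …   i=17: 304
  i=18: 457
Match at i=18, j=7: a = 18·20 + 7 = 367.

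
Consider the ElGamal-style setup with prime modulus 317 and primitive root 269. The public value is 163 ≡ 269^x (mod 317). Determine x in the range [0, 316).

115

Baby-step giant-step with m = ceil(sqrt(316)) = 18.
Baby table (269^j mod 317 for j=0..17):
  0:1  1:269  2:85  3:41  4:251  5:315  6:96  7:147
  8:235  9:132  10:4  11:125  12:23  13:164  14:53  15:309
  16:67  17:271
Giant step factor: 269^(-18) ≡ 144 (mod 317).
Scan 163·144^i mod 317 for i = 0, 1, …:
  i=0: 163   i=1: 14   i=2: 114   i=3: 249
  i=4: 35   i=5: 285   i=6: 147
Match at i=6, j=7: x = 6·18 + 7 = 115.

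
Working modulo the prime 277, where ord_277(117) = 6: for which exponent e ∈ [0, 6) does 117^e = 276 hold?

3

Successive powers of 117 modulo 277:
  117^0=1  117^1=117  117^2=116  117^3=276
So 117^3 ≡ 276 (mod 277), giving e = 3.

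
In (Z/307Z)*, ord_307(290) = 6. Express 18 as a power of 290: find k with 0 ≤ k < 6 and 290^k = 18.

5

Successive powers of 290 modulo 307:
  290^0=1  290^1=290  290^2=289  290^3=306  290^4=17  290^5=18
So 290^5 ≡ 18 (mod 307), giving k = 5.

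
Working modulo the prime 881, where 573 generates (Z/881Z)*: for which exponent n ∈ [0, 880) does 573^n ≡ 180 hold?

288

Baby-step giant-step with m = ceil(sqrt(880)) = 30.
Baby table (573^j mod 881 for j=0..29):
  0:1  1:573  2:597  3:253  4:485  5:390  6:577  7:246
  8:879  9:616  10:568  11:375  12:792  13:101  14:608  15:389
  16:4  17:530  18:626  19:131  20:178  21:679  22:546  23:103
  24:873  25:702  26:510  27:619  28:525  29:404
Giant step factor: 573^(-30) ≡ 643 (mod 881).
Scan 180·643^i mod 881 for i = 0, 1, …:
  i=0: 180   i=1: 329   i=2: 107   i=3: 83
  i=4: 509   i=5: 436   i=6: 190   i=7: 592
  i=8: 64   i=9: 626
Match at i=9, j=18: n = 9·30 + 18 = 288.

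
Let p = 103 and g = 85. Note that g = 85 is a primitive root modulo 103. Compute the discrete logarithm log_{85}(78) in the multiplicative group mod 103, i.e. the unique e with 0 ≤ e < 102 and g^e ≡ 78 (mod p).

97

Baby-step giant-step with m = ceil(sqrt(102)) = 11.
Baby table (85^j mod 103 for j=0..10):
  0:1  1:85  2:15  3:39  4:19  5:70  6:79  7:20
  8:52  9:94  10:59
Giant step factor: 85^(-11) ≡ 74 (mod 103).
Scan 78·74^i mod 103 for i = 0, 1, …:
  i=0: 78   i=1: 4   i=2: 90   i=3: 68
  i=4: 88   i=5: 23   i=6: 54   i=7: 82
  i=8: 94
Match at i=8, j=9: e = 8·11 + 9 = 97.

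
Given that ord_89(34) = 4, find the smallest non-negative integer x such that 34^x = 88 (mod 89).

2

Successive powers of 34 modulo 89:
  34^0=1  34^1=34  34^2=88
So 34^2 ≡ 88 (mod 89), giving x = 2.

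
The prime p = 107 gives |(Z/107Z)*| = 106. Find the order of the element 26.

106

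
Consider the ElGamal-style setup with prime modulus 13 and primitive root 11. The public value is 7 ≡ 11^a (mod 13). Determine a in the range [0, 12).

5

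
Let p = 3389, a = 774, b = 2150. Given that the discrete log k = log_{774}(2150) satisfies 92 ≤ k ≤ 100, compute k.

99

Compute 774^92 mod 3389 = 3054, then multiply by 774 repeatedly:
  774^92=3054  774^93=1663  774^94=2731  774^95=2447  774^96=2916
  774^97=3299  774^98=1509  774^99=2150
Found 2150 at exponent 99.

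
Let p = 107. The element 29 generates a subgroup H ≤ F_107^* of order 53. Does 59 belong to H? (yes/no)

59 ∈ ⟨29⟩ iff 59^53 ≡ 1 (mod 107), since |⟨29⟩| = 53.
59^53 mod 107 = 106.
Since 106 ≠ 1, 59 does not lie in the subgroup.

no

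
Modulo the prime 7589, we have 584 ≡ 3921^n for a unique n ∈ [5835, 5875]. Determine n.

5865

Compute 3921^5835 mod 7589 = 2219, then multiply by 3921 repeatedly:
  3921^5835=2219  3921^5836=3705  3921^5837=1959  3921^5838=1171  3921^5839=146
  3921^5840=3291  3921^5841=2711  3921^5842=5231  3921^5843=5273  3921^5844=2997
  3921^5845=3465  3921^5846=1955  3921^5847=665  3921^5848=4438  3921^5849=7410
  3921^5850=3918  3921^5851=2342  3921^5852=292  3921^5853=6582  3921^5854=5422
  3921^5855=2873  3921^5856=2957  3921^5857=5994  3921^5858=6930  3921^5859=3910
  3921^5860=1330  3921^5861=1287  3921^5862=7231  3921^5863=247  3921^5864=4684
  3921^5865=584
Found 584 at exponent 5865.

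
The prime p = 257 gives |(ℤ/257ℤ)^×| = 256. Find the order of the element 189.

The order of 189 must divide p − 1 = 256 = 2^8.
Divisors: 1, 2, 4, 8, 16, 32, 64, 128, 256.
Check each in increasing order: 189^1 ≡ 189;  189^2 ≡ 255;  189^4 ≡ 4;  189^8 ≡ 16;  189^16 ≡ 256;  189^32 ≡ 1.
Smallest exponent giving 1 is 32.

32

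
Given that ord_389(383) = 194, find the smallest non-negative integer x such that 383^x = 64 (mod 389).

Successive powers of 383 modulo 389:
  383^0=1  383^1=383  383^2=36  383^3=173  383^4=129  383^5=4
  383^6=365  383^7=144  383^8=303  383^9=127  383^10=16  383^11=293
  383^12=187  383^13=45  383^14=119  383^15=64
So 383^15 ≡ 64 (mod 389), giving x = 15.

15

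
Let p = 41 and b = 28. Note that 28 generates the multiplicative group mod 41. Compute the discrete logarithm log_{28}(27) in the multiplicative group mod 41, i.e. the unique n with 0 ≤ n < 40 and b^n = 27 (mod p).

15

Successive powers of 28 modulo 41:
  28^0=1  28^1=28  28^2=5  28^3=17  28^4=25  28^5=3
  28^6=2  28^7=15  28^8=10  28^9=34  28^10=9  28^11=6
  28^12=4  28^13=30  28^14=20  28^15=27
So 28^15 ≡ 27 (mod 41), giving n = 15.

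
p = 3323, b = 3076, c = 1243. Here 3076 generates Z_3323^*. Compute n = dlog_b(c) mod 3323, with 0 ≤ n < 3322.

2920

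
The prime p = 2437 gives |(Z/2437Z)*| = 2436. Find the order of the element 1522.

2436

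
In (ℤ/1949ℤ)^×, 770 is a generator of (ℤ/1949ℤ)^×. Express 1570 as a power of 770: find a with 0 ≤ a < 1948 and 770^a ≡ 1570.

610

Baby-step giant-step with m = ceil(sqrt(1948)) = 45.
Baby table (770^j mod 1949 for j=0..44):
  0:1  1:770  2:404  3:1189  4:1449  5:902  6:696  7:1894
  8:528  9:1168  10:871  11:214  12:1064  13:700  14:1076  15:195
  16:77  17:820  18:1873  19:1899  20:480  21:1239  22:969  23:1612
  24:1676  25:282  26:801  27:886  28:70  29:1277  30:994  31:1372
  32:82  33:772  34:1944  35:48  36:1878  37:1851  38:551  39:1337
  40:418  41:275  42:1258  43:7  44:1492
Giant step factor: 770^(-45) ≡ 1000 (mod 1949).
Scan 1570·1000^i mod 1949 for i = 0, 1, …:
  i=0: 1570   i=1: 1055   i=2: 591   i=3: 453
  i=4: 832   i=5: 1726   i=6: 1135   i=7: 682
  i=8: 1799   i=9: 73   i=10: 887   i=11: 205
  i=12: 355   i=13: 282
Match at i=13, j=25: a = 13·45 + 25 = 610.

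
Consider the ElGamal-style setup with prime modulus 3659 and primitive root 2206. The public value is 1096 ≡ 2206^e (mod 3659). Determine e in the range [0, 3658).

2460

Baby-step giant-step with m = ceil(sqrt(3658)) = 61.
Baby table (2206^j mod 3659 for j=0..60):
  0:1  1:2206  2:3625  3:1835  4:1156  5:3472  6:945  7:2699
  8:801  9:3368  10:2038  11:2576  12:229  13:232  14:3191  15:3089
  16:1276  17:1085  18:524  19:3359  20:479  21:2882  22:2009  23:805
  24:1215  25:1902  26:2598  27:1194  28:3143  29:3312  30:2908  31:821
  32:3580  33:1358  34:2686  35:1395  36:151  37:137  38:2184  39:2660
  40:2583  41:1035  42:3653  43:1400  44:204  45:3626  46:382  47:1122
  48:1648  49:2101  50:2512  51:1746  52:2408  53:2839  54:2285  55:2267
  56:2808  57:3420  58:3321  59:808  60:515
Giant step factor: 2206^(-61) ≡ 124 (mod 3659).
Scan 1096·124^i mod 3659 for i = 0, 1, …:
  i=0: 1096   i=1: 521   i=2: 2401   i=3: 1345
  i=4: 2125   i=5: 52   i=6: 2789   i=7: 1890
  i=8: 184   i=9: 862     …   i=39: 2335
  i=40: 479
Match at i=40, j=20: e = 40·61 + 20 = 2460.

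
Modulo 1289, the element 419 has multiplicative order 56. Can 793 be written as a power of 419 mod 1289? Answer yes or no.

no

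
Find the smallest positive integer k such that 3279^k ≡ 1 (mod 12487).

The order of 3279 must divide p − 1 = 12486 = 2 · 3 · 2081.
Divisors: 1, 2, 3, 6, 2081, 4162, 6243, 12486.
Check each in increasing order: 3279^1 ≡ 3279;  3279^2 ≡ 534;  3279^3 ≡ 2806;  3279^6 ≡ 6826;  3279^2081 ≡ 12486;  3279^4162 ≡ 1.
Smallest exponent giving 1 is 4162.

4162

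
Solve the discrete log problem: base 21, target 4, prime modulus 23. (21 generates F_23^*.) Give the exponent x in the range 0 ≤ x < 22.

Successive powers of 21 modulo 23:
  21^0=1  21^1=21  21^2=4
So 21^2 ≡ 4 (mod 23), giving x = 2.

2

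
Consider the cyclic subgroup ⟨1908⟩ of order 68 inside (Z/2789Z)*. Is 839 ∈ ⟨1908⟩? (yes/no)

yes

839 ∈ ⟨1908⟩ iff 839^68 ≡ 1 (mod 2789), since |⟨1908⟩| = 68.
839^68 mod 2789 = 1.
Since 1 = 1, 839 lies in the subgroup.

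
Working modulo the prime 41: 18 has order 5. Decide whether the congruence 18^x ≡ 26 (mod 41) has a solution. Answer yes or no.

no

26 ∈ ⟨18⟩ iff 26^5 ≡ 1 (mod 41), since |⟨18⟩| = 5.
26^5 mod 41 = 27.
Since 27 ≠ 1, 26 does not lie in the subgroup.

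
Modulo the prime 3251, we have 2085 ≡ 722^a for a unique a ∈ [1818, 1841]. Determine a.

1839

Compute 722^1818 mod 3251 = 2622, then multiply by 722 repeatedly:
  722^1818=2622  722^1819=1002  722^1820=1722  722^1821=1402  722^1822=1183
  722^1823=2364  722^1824=33  722^1825=1069  722^1826=1331  722^1827=1937
  722^1828=584  722^1829=2269  722^1830=2965  722^1831=1572  722^1832=385
  722^1833=1635  722^1834=357  722^1835=925  722^1836=1395  722^1837=2631
  722^1838=998  722^1839=2085
Found 2085 at exponent 1839.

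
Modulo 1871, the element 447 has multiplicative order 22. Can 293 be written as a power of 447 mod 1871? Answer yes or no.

⟨447⟩ has order 22; its elements mod 1871 are {1, 33, 217, 293, 314, 323, 388, 447, 567, 782, 864, 1007, 1089, 1304, 1424, 1483, 1548, 1557, 1578, 1654, 1838, 1870}.
293 is in this set.

yes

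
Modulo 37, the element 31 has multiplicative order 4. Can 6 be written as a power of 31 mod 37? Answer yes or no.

yes

⟨31⟩ has order 4; its elements mod 37 are {1, 6, 31, 36}.
6 is in this set.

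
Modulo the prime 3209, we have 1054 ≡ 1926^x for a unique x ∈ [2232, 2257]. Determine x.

2246

Compute 1926^2232 mod 3209 = 3073, then multiply by 1926 repeatedly:
  1926^2232=3073  1926^2233=1202  1926^2234=1363  1926^2235=176  1926^2236=2031
  1926^2237=3144  1926^2238=3170  1926^2239=1902  1926^2240=1783  1926^2241=428
  1926^2242=2824  1926^2243=2978  1926^2244=1145  1926^2245=687  1926^2246=1054
Found 1054 at exponent 2246.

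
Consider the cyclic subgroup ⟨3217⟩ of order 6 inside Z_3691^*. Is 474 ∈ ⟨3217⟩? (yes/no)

⟨3217⟩ has order 6; its elements mod 3691 are {1, 474, 475, 3216, 3217, 3690}.
474 is in this set.

yes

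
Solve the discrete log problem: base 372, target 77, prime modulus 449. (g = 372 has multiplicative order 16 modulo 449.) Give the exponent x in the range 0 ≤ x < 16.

9

Successive powers of 372 modulo 449:
  372^0=1  372^1=372  372^2=92  372^3=100  372^4=382  372^5=220
  372^6=122  372^7=35  372^8=448  372^9=77
So 372^9 ≡ 77 (mod 449), giving x = 9.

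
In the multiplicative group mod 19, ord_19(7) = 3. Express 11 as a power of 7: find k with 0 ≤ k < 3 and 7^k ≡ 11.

2

Successive powers of 7 modulo 19:
  7^0=1  7^1=7  7^2=11
So 7^2 ≡ 11 (mod 19), giving k = 2.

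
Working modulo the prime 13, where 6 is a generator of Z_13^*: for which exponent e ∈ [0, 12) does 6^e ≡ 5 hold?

9

Successive powers of 6 modulo 13:
  6^0=1  6^1=6  6^2=10  6^3=8  6^4=9  6^5=2
  6^6=12  6^7=7  6^8=3  6^9=5
So 6^9 ≡ 5 (mod 13), giving e = 9.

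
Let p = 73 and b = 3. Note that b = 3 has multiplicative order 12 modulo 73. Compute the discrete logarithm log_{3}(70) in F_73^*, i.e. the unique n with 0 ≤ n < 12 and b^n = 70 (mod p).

Successive powers of 3 modulo 73:
  3^0=1  3^1=3  3^2=9  3^3=27  3^4=8  3^5=24
  3^6=72  3^7=70
So 3^7 ≡ 70 (mod 73), giving n = 7.

7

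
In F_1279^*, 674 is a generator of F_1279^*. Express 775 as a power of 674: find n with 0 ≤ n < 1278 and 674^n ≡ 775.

213

Baby-step giant-step with m = ceil(sqrt(1278)) = 36.
Baby table (674^j mod 1279 for j=0..35):
  0:1  1:674  2:231  3:935  4:922  5:1113  6:668  7:24
  8:828  9:428  10:697  11:385  12:1132  13:684  14:576  15:687
  16:40  17:101  18:287  19:309  20:1068  21:1034  22:1140  23:960
  24:1145  25:493  26:1021  27:52  28:515  29:501  30:18  31:621
  32:321  33:203  34:1248  35:849
Giant step factor: 674^(-36) ≡ 1097 (mod 1279).
Scan 775·1097^i mod 1279 for i = 0, 1, …:
  i=0: 775   i=1: 919   i=2: 291   i=3: 756
  i=4: 540   i=5: 203
Match at i=5, j=33: n = 5·36 + 33 = 213.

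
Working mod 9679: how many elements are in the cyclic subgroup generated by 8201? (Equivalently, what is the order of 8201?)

3226

The order of 8201 must divide p − 1 = 9678 = 2 · 3 · 1613.
Divisors: 1, 2, 3, 6, 1613, 3226, 4839, 9678.
Check each in increasing order: 8201^1 ≡ 8201;  8201^2 ≡ 6709;  8201^3 ≡ 5073;  8201^6 ≡ 8547;  8201^1613 ≡ 9678;  8201^3226 ≡ 1.
Smallest exponent giving 1 is 3226.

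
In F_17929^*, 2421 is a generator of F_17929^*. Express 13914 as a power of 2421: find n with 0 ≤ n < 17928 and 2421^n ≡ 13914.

Baby-step giant-step with m = ceil(sqrt(17928)) = 134.
Baby table (2421^j mod 17929 for j=0..133):
  0:1  1:2421  2:16387  3:13979  4:11136  5:12969  6:4270  7:10566
  8:13532  9:4689  10:3012  11:12878  12:17036  13:7456  14:14402  15:13266
  16:6147  17:817  18:5767  19:13145  20:70  21:8109  22:17563  23:10364
  24:8573  25:11380  26:12036  27:4531  28:14932  29:5508  30:13621  31:5010
  32:9206  33:1979  34:4116  35:14241  36:17923  37:3403  38:9252  39:5771
  40:4900  41:11831  42:10238  43:8320  44:8453  45:7724  46:17786  47:12377
  48:5358  49:9051  50:3233  51:10049  52:16905  53:13027  54:1256  55:10775
  56:17509  57:5133  58:2196  59:9532  60:2349  61:3436  62:17429  63:8672
  64:53  65:2810  66:7919  67:5798  68:16480  69:6055  70:11162  71:4199
  72:36  73:15440  74:16204  75:1232  76:6458  77:730  78:10288  79:3867
  80:3069  81:7443  82:858  83:15383  84:3710  85:17410  86:16460  87:11422
  88:6144  89:11483  90:10393  91:7066  92:2520  93:5060  94:4753  95:14524
  96:3835  97:15242  98:3000  99:1755  100:17611  101:1069  102:6273  103:1070
  104:8694  105:17457  106:4744  107:10664  108:17713  109:14934  110:10350  111:10537
  112:15039  113:13549  114:9988  115:12656  116:17444  117:9129  118:12781  119:15276
  120:13598  121:3114  122:8814  123:3184  124:16923  125:2818  126:9358  127:11391
  128:2809  129:5498  130:7340  131:2501  132:12848  133:16122
Giant step factor: 2421^(-134) ≡ 12121 (mod 17929).
Scan 13914·12121^i mod 17929 for i = 0, 1, …:
  i=0: 13914   i=1: 11420   i=2: 9940   i=3: 17789
  i=4: 6315   i=5: 5214   i=6: 17098   i=7: 3547
  i=8: 17374   i=9: 14149     …   i=49: 1908
  i=50: 16387
Match at i=50, j=2: n = 50·134 + 2 = 6702.

6702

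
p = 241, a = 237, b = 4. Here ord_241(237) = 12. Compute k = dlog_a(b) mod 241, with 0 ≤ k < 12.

7

Successive powers of 237 modulo 241:
  237^0=1  237^1=237  237^2=16  237^3=177  237^4=15  237^5=181
  237^6=240  237^7=4
So 237^7 ≡ 4 (mod 241), giving k = 7.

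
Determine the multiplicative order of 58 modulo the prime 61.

5

The order of 58 must divide p − 1 = 60 = 2^2 · 3 · 5.
Divisors: 1, 2, 3, 4, 5, 6, 10, 12, 15, 20, 30, 60.
Check each in increasing order: 58^1 ≡ 58;  58^2 ≡ 9;  58^3 ≡ 34;  58^4 ≡ 20;  58^5 ≡ 1.
Smallest exponent giving 1 is 5.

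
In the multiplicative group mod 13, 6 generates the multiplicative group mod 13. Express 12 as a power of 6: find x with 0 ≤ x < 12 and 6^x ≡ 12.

6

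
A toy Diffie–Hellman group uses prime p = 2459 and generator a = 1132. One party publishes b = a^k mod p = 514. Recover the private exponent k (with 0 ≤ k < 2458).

Baby-step giant-step with m = ceil(sqrt(2458)) = 50.
Baby table (1132^j mod 2459 for j=0..49):
  0:1  1:1132  2:285  3:491  4:78  5:2231  6:99  7:1413
  8:1166  9:1888  10:345  11:2018  12:2424  13:2183  14:2320  15:28
  16:2188  17:603  18:1453  19:2184  20:993  21:313  22:220  23:681
  24:1225  25:2283  26:2406  27:1479  28:2108  29:1026  30:784  31:2248
  32:2130  33:1340  34:2136  35:755  36:1387  37:1242  38:1855  39:2333
  40:2449  41:975  42:2068  43:8  44:1679  45:2280  46:1469  47:624
  48:635  49:792
Giant step factor: 1132^(-50) ≡ 598 (mod 2459).
Scan 514·598^i mod 2459 for i = 0, 1, …:
  i=0: 514   i=1: 2456   i=2: 665   i=3: 1771
  i=4: 1688   i=5: 1234   i=6: 232   i=7: 1032
  i=8: 2386   i=9: 608     …   i=29: 301
  i=30: 491
Match at i=30, j=3: k = 30·50 + 3 = 1503.

1503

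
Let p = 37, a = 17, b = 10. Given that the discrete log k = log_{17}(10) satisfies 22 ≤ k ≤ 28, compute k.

24

Compute 17^22 mod 37 = 25, then multiply by 17 repeatedly:
  17^22=25  17^23=18  17^24=10
Found 10 at exponent 24.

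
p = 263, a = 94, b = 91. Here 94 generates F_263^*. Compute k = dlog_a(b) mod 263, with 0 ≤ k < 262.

167

Baby-step giant-step with m = ceil(sqrt(262)) = 17.
Baby table (94^j mod 263 for j=0..16):
  0:1  1:94  2:157  3:30  4:190  5:239  6:111  7:177
  8:69  9:174  10:50  11:229  12:223  13:185  14:32  15:115
  16:27
Giant step factor: 94^(-17) ≡ 20 (mod 263).
Scan 91·20^i mod 263 for i = 0, 1, …:
  i=0: 91   i=1: 242   i=2: 106   i=3: 16
  i=4: 57   i=5: 88   i=6: 182   i=7: 221
  i=8: 212   i=9: 32
Match at i=9, j=14: k = 9·17 + 14 = 167.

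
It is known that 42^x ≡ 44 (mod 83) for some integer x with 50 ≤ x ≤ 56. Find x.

56

Compute 42^50 mod 83 = 77, then multiply by 42 repeatedly:
  42^50=77  42^51=80  42^52=40  42^53=20  42^54=10
  42^55=5  42^56=44
Found 44 at exponent 56.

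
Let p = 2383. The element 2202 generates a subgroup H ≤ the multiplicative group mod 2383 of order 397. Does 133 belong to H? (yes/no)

yes

133 ∈ ⟨2202⟩ iff 133^397 ≡ 1 (mod 2383), since |⟨2202⟩| = 397.
133^397 mod 2383 = 1.
Since 1 = 1, 133 lies in the subgroup.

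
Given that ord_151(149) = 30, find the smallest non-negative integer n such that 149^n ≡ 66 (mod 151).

11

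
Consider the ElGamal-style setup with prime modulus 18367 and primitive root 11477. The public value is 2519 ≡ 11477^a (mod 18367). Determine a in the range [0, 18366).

2997

Baby-step giant-step with m = ceil(sqrt(18366)) = 136.
Baby table (11477^j mod 18367 for j=0..135):
  0:1  1:11477  2:11772  3:17959  4:969  5:9178  6:1161  7:8722
  8:2244  9:3854  10:4622  11:2798  12:7130  13:6025  14:15537  15:11313
  16:2978  17:15886  18:12780  19:15565  20:2063  21:1988  22:4462  23:3178
  24:15411  25:16204  26:7433  27:12193  28:888  29:16258  30:2713  31:5036
  32:15590  33:13483  34:2416  35:12629  36:9036  37:6090  38:8495  39:5079
  40:13192  41:5403  42:3239  43:17562  44:17983  45:912  46:16201  47:9736
  48:13611  49:2112  50:13351  51:11913  52:1553  53:7791  54:6751  55:9221
  56:17130  57:642  58:3067  59:8787  60:13569  61:15987  62:14836  63:10682
  64:15956  65:8022  66:13090  67:10237  68:14717  69:4077  70:10980  71:1473
  72:7981  73:1708  74:5127  75:13078  76:1082  77:2022  78:8973  79:17719
  80:1539  81:12416  82:7246  83:14933  84:3564  85:719  86:5180  87:15248
  88:520  89:17132  90:5229  91:8244  92:7971  93:15507  94:15976  95:17158
  96:9759  97:2077  98:15730  99:3967  100:15833  101:10610  102:16127  103:5320
  104:5732  105:13937  106:15113  107:12320  108:7474  109:5208  110:5998  111:17897
  112:5708  113:13994  114:8090  115:3745  116:2585  117:5340  118:14868  119:10606
  120:6953  121:13333  122:7364  123:10061  124:15135  125:7676  126:9320  127:14599
  128:8949  129:17776  130:12883  131:3841  132:2357  133:15065  134:12434  135:11795
Giant step factor: 11477^(-136) ≡ 11712 (mod 18367).
Scan 2519·11712^i mod 18367 for i = 0, 1, …:
  i=0: 2519   i=1: 5126   i=2: 12356   i=3: 18246
  i=4: 15474   i=5: 4299   i=6: 5941   i=7: 6796
  i=8: 10541   i=9: 11585     …   i=21: 10580
  i=22: 9178
Match at i=22, j=5: a = 22·136 + 5 = 2997.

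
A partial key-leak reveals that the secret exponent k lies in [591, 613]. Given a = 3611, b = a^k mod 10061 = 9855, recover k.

612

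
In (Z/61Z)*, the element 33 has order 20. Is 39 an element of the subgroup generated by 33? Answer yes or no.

⟨33⟩ has order 20; its elements mod 61 are {1, 3, 8, 9, 11, 20, 23, 24, 27, 28, 33, 34, 37, 38, 41, 50, 52, 53, 58, 60}.
39 is not in this set.

no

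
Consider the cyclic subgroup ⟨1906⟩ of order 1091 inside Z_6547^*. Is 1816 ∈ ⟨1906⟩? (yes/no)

1816 ∈ ⟨1906⟩ iff 1816^1091 ≡ 1 (mod 6547), since |⟨1906⟩| = 1091.
1816^1091 mod 6547 = 4215.
Since 4215 ≠ 1, 1816 does not lie in the subgroup.

no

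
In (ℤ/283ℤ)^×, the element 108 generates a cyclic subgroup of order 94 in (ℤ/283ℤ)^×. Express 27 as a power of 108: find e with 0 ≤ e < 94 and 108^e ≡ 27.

Successive powers of 108 modulo 283:
  108^0=1  108^1=108  108^2=61  108^3=79  108^4=42  108^5=8
  108^6=15  108^7=205  108^8=66  108^9=53  108^10=64  108^11=120
  108^12=225  108^13=245  108^14=141  108^15=229  108^16=111  108^17=102
  108^18=262  108^19=279  108^20=134  108^21=39  108^22=250  108^23=115
  108^24=251  108^25=223  108^26=29  108^27=19  108^28=71  108^29=27
So 108^29 ≡ 27 (mod 283), giving e = 29.

29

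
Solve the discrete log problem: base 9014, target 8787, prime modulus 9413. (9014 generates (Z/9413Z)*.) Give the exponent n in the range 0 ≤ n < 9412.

1524

Baby-step giant-step with m = ceil(sqrt(9412)) = 98.
Baby table (9014^j mod 9413 for j=0..97):
  0:1  1:9014  2:8593  3:7138  4:4077  5:1726  6:7888  7:6043
  8:7984  9:5391  10:4568  11:3490  12:614  13:9165  14:4822  15:5687
  16:8833  17:5508  18:4950  19:1680  20:7416  21:6111  22:9091  23:6109
  24:476  25:7749  26:5026  27:9008  28:1574  29:2645  30:8314  31:5503
  32:6945  33:5780  34:9378  35:4552  36:461  37:4321  38:7913  39:5481
  40:6310  41:4994  42:2950  43:8988  44:141  45:219  46:6749  47:8680
  48:664  49:8041  50:1474  51:4893  52:5597  53:7091  54:4004  55:2614
  56:1857  57:2684  58:2166  59:1762  60:2937  61:4762  62:1388  63:1555
  64:813  65:5068  66:1663  67:4786  68:1225  69:701  70:2691  71:8786
  72:5435  73:5838  74:5062  75:4057  76:293  77:5462  78:4478  79:1748
  80:8523  81:6829  82:4999  83:955  84:4888  85:7592  86:1778  87:5966
  88:1055  89:2640  90:896  91:190  92:8907  93:4221  94:748  95:2764
  96:7898  97:2053
Giant step factor: 9014^(-98) ≡ 8585 (mod 9413).
Scan 8787·8585^i mod 9413 for i = 0, 1, …:
  i=0: 8787   i=1: 613   i=2: 738   i=3: 781
  i=4: 2829   i=5: 1425   i=6: 6138   i=7: 756
  i=8: 4703   i=9: 2898     …   i=14: 1132
  i=15: 4004
Match at i=15, j=54: n = 15·98 + 54 = 1524.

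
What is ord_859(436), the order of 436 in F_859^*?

The order of 436 must divide p − 1 = 858 = 2 · 3 · 11 · 13.
Divisors: 1, 2, 3, 6, 11, 13, 22, 26, 33, 39, 66, 78, 143, 286, 429, 858.
Check each in increasing order: 436^1 ≡ 436;  436^2 ≡ 257;  436^3 ≡ 382;  436^6 ≡ 753;  436^11 ≡ 341;  436^13 ≡ 19;  436^22 ≡ 316;  436^26 ≡ 361;  436^33 ≡ 381;  436^39 ≡ 846;  436^66 ≡ 849;  436^78 ≡ 169;  436^143 ≡ 599;  436^286 ≡ 598;  436^429 ≡ 858;  436^858 ≡ 1.
Smallest exponent giving 1 is 858.

858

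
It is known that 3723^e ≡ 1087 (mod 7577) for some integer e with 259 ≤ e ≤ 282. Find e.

261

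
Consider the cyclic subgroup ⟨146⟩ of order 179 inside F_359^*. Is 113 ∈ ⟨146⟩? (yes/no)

no

113 ∈ ⟨146⟩ iff 113^179 ≡ 1 (mod 359), since |⟨146⟩| = 179.
113^179 mod 359 = 358.
Since 358 ≠ 1, 113 does not lie in the subgroup.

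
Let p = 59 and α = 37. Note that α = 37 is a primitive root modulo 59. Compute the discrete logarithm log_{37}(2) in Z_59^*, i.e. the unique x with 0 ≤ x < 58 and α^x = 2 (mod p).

19

Baby-step giant-step with m = ceil(sqrt(58)) = 8.
Baby table (37^j mod 59 for j=0..7):
  0:1  1:37  2:12  3:31  4:26  5:18  6:17  7:39
Giant step factor: 37^(-8) ≡ 35 (mod 59).
Scan 2·35^i mod 59 for i = 0, 1, …:
  i=0: 2   i=1: 11   i=2: 31
Match at i=2, j=3: x = 2·8 + 3 = 19.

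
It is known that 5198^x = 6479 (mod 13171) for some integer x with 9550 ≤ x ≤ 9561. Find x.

Compute 5198^9550 mod 13171 = 3334, then multiply by 5198 repeatedly:
  5198^9550=3334  5198^9551=10267  5198^9552=12145  5198^9553=1107  5198^9554=11630
  5198^9555=11021  5198^9556=6479
Found 6479 at exponent 9556.

9556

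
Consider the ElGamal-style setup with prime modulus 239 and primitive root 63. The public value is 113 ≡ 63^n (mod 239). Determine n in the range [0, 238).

Baby-step giant-step with m = ceil(sqrt(238)) = 16.
Baby table (63^j mod 239 for j=0..15):
  0:1  1:63  2:145  3:53  4:232  5:37  6:180  7:107
  8:49  9:219  10:174  11:207  12:135  13:140  14:216  15:224
Giant step factor: 63^(-16) ≡ 87 (mod 239).
Scan 113·87^i mod 239 for i = 0, 1, …:
  i=0: 113   i=1: 32   i=2: 155   i=3: 101
  i=4: 183   i=5: 147   i=6: 122   i=7: 98
  i=8: 161   i=9: 145
Match at i=9, j=2: n = 9·16 + 2 = 146.

146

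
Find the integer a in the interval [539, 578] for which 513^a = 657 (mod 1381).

Compute 513^539 mod 1381 = 1148, then multiply by 513 repeatedly:
  513^539=1148  513^540=618  513^541=785  513^542=834  513^543=1113
  513^544=616  513^545=1140  513^546=657
Found 657 at exponent 546.

546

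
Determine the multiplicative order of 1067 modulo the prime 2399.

1199

The order of 1067 must divide p − 1 = 2398 = 2 · 11 · 109.
Divisors: 1, 2, 11, 22, 109, 218, 1199, 2398.
Check each in increasing order: 1067^1 ≡ 1067;  1067^2 ≡ 1363;  1067^11 ≡ 1568;  1067^22 ≡ 2048;  1067^109 ≡ 1570;  1067^218 ≡ 1127;  1067^1199 ≡ 1.
Smallest exponent giving 1 is 1199.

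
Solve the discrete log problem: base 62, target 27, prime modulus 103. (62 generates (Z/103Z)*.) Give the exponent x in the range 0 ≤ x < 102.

87

Baby-step giant-step with m = ceil(sqrt(102)) = 11.
Baby table (62^j mod 103 for j=0..10):
  0:1  1:62  2:33  3:89  4:59  5:53  6:93  7:101
  8:82  9:37  10:28
Giant step factor: 62^(-11) ≡ 48 (mod 103).
Scan 27·48^i mod 103 for i = 0, 1, …:
  i=0: 27   i=1: 60   i=2: 99   i=3: 14
  i=4: 54   i=5: 17   i=6: 95   i=7: 28
Match at i=7, j=10: x = 7·11 + 10 = 87.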